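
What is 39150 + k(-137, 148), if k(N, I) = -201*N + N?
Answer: 66550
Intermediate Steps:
k(N, I) = -200*N
39150 + k(-137, 148) = 39150 - 200*(-137) = 39150 + 27400 = 66550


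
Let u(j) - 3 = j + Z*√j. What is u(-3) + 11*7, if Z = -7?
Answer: 77 - 7*I*√3 ≈ 77.0 - 12.124*I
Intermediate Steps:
u(j) = 3 + j - 7*√j (u(j) = 3 + (j - 7*√j) = 3 + j - 7*√j)
u(-3) + 11*7 = (3 - 3 - 7*I*√3) + 11*7 = (3 - 3 - 7*I*√3) + 77 = -7*I*√3 + 77 = 77 - 7*I*√3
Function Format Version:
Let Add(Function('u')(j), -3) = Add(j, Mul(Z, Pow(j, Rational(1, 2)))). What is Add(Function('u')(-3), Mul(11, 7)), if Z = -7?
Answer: Add(77, Mul(-7, I, Pow(3, Rational(1, 2)))) ≈ Add(77.000, Mul(-12.124, I))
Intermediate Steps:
Function('u')(j) = Add(3, j, Mul(-7, Pow(j, Rational(1, 2)))) (Function('u')(j) = Add(3, Add(j, Mul(-7, Pow(j, Rational(1, 2))))) = Add(3, j, Mul(-7, Pow(j, Rational(1, 2)))))
Add(Function('u')(-3), Mul(11, 7)) = Add(Add(3, -3, Mul(-7, Pow(-3, Rational(1, 2)))), Mul(11, 7)) = Add(Add(3, -3, Mul(-7, Mul(I, Pow(3, Rational(1, 2))))), 77) = Add(Add(3, -3, Mul(-7, I, Pow(3, Rational(1, 2)))), 77) = Add(Mul(-7, I, Pow(3, Rational(1, 2))), 77) = Add(77, Mul(-7, I, Pow(3, Rational(1, 2))))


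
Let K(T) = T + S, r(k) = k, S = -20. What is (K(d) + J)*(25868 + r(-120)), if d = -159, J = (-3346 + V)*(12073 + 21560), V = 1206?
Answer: -1853207124652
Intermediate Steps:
J = -71974620 (J = (-3346 + 1206)*(12073 + 21560) = -2140*33633 = -71974620)
K(T) = -20 + T (K(T) = T - 20 = -20 + T)
(K(d) + J)*(25868 + r(-120)) = ((-20 - 159) - 71974620)*(25868 - 120) = (-179 - 71974620)*25748 = -71974799*25748 = -1853207124652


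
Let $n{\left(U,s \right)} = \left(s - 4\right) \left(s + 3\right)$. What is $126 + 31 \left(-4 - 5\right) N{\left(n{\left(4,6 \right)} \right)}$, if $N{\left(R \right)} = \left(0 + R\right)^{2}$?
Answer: $-90270$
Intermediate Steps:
$n{\left(U,s \right)} = \left(-4 + s\right) \left(3 + s\right)$
$N{\left(R \right)} = R^{2}$
$126 + 31 \left(-4 - 5\right) N{\left(n{\left(4,6 \right)} \right)} = 126 + 31 \left(-4 - 5\right) \left(-12 + 6^{2} - 6\right)^{2} = 126 + 31 \left(- 9 \left(-12 + 36 - 6\right)^{2}\right) = 126 + 31 \left(- 9 \cdot 18^{2}\right) = 126 + 31 \left(\left(-9\right) 324\right) = 126 + 31 \left(-2916\right) = 126 - 90396 = -90270$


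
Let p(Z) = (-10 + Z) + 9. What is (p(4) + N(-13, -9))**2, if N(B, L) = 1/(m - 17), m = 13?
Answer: 121/16 ≈ 7.5625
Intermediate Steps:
p(Z) = -1 + Z
N(B, L) = -1/4 (N(B, L) = 1/(13 - 17) = 1/(-4) = -1/4)
(p(4) + N(-13, -9))**2 = ((-1 + 4) - 1/4)**2 = (3 - 1/4)**2 = (11/4)**2 = 121/16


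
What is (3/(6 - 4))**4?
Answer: 81/16 ≈ 5.0625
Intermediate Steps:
(3/(6 - 4))**4 = (3/2)**4 = 81/16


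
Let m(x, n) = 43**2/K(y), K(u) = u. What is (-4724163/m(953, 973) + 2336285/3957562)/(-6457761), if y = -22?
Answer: -58760002163471/6750696236717574 ≈ -0.0087043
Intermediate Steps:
m(x, n) = -1849/22 (m(x, n) = 43**2/(-22) = 1849*(-1/22) = -1849/22)
(-4724163/m(953, 973) + 2336285/3957562)/(-6457761) = (-4724163/(-1849/22) + 2336285/3957562)/(-6457761) = (-4724163*(-22/1849) + 2336285*(1/3957562))*(-1/6457761) = (103931586/1849 + 333755/565366)*(-1/6457761) = (58760002163471/1045361734)*(-1/6457761) = -58760002163471/6750696236717574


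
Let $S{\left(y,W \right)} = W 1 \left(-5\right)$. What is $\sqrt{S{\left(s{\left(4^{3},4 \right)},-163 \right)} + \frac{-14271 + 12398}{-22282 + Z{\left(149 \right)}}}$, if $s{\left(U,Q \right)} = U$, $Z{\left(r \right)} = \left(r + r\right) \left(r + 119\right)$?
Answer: $\frac{\sqrt{300241869886}}{19194} \approx 28.548$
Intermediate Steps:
$Z{\left(r \right)} = 2 r \left(119 + r\right)$
$S{\left(y,W \right)} = - 5 W$ ($S{\left(y,W \right)} = W \left(-5\right) = - 5 W$)
$\sqrt{S{\left(s{\left(4^{3},4 \right)},-163 \right)} + \frac{-14271 + 12398}{-22282 + Z{\left(149 \right)}}} = \sqrt{\left(-5\right) \left(-163\right) + \frac{-14271 + 12398}{-22282 + 2 \cdot 149 \left(119 + 149\right)}} = \sqrt{815 - \frac{1873}{-22282 + 2 \cdot 149 \cdot 268}} = \sqrt{815 - \frac{1873}{-22282 + 79864}} = \sqrt{815 - \frac{1873}{57582}} = \sqrt{\frac{46927457}{57582}} = \frac{\sqrt{300241869886}}{19194}$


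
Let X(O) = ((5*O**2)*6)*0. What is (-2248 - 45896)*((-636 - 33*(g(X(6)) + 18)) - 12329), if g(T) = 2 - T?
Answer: 655962000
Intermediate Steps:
X(O) = 0 (X(O) = (30*O**2)*0 = 0)
(-2248 - 45896)*((-636 - 33*(g(X(6)) + 18)) - 12329) = (-2248 - 45896)*((-636 - 33*((2 - 1*0) + 18)) - 12329) = -48144*((-636 - 33*((2 + 0) + 18)) - 12329) = -48144*((-636 - 33*(2 + 18)) - 12329) = -48144*((-636 - 33*20) - 12329) = -48144*((-636 - 660) - 12329) = -48144*(-1296 - 12329) = -48144*(-13625) = 655962000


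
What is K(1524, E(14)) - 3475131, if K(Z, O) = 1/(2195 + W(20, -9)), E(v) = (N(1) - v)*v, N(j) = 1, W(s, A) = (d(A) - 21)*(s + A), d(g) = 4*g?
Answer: -5449005407/1568 ≈ -3.4751e+6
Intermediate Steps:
W(s, A) = (-21 + 4*A)*(A + s) (W(s, A) = (4*A - 21)*(s + A) = (-21 + 4*A)*(A + s))
E(v) = v*(1 - v) (E(v) = (1 - v)*v = v*(1 - v))
K(Z, O) = 1/1568 (K(Z, O) = 1/(2195 + (-21*(-9) - 21*20 + 4*(-9)**2 + 4*(-9)*20)) = 1/(2195 + (189 - 420 + 4*81 - 720)) = 1/(2195 + (189 - 420 + 324 - 720)) = 1/(2195 - 627) = 1/1568)
K(1524, E(14)) - 3475131 = 1/1568 - 3475131 = -5449005407/1568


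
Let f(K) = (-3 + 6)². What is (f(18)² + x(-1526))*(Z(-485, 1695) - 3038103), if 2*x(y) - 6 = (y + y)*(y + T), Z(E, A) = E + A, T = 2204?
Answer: 3141799431792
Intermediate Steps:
Z(E, A) = A + E
f(K) = 9 (f(K) = 3² = 9)
x(y) = 3 + y*(2204 + y) (x(y) = 3 + ((y + y)*(y + 2204))/2 = 3 + ((2*y)*(2204 + y))/2 = 3 + (2*y*(2204 + y))/2 = 3 + y*(2204 + y))
(f(18)² + x(-1526))*(Z(-485, 1695) - 3038103) = (9² + (3 + (-1526)² + 2204*(-1526)))*((1695 - 485) - 3038103) = (81 + (3 + 2328676 - 3363304))*(1210 - 3038103) = (81 - 1034625)*(-3036893) = -1034544*(-3036893) = 3141799431792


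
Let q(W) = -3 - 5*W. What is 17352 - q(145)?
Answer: 18080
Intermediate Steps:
17352 - q(145) = 17352 - (-3 - 5*145) = 17352 - (-3 - 725) = 17352 - 1*(-728) = 17352 + 728 = 18080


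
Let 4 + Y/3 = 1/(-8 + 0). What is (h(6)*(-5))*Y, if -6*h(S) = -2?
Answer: 165/8 ≈ 20.625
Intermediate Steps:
h(S) = 1/3 (h(S) = -1/6*(-2) = 1/3)
Y = -99/8 (Y = -12 + 3/(-8 + 0) = -12 + 3/(-8) = -12 + 3*(-1/8) = -12 - 3/8 = -99/8 ≈ -12.375)
(h(6)*(-5))*Y = ((1/3)*(-5))*(-99/8) = -5/3*(-99/8) = 165/8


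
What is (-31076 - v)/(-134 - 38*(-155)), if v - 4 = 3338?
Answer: -17209/2878 ≈ -5.9795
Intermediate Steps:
v = 3342 (v = 4 + 3338 = 3342)
(-31076 - v)/(-134 - 38*(-155)) = (-31076 - 1*3342)/(-134 - 38*(-155)) = (-31076 - 3342)/(-134 + 5890) = -34418/5756 = -34418*1/5756 = -17209/2878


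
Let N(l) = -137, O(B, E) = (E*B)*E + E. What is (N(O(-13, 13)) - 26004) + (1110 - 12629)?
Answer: -37660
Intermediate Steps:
O(B, E) = E + B*E² (O(B, E) = (B*E)*E + E = B*E² + E = E + B*E²)
(N(O(-13, 13)) - 26004) + (1110 - 12629) = (-137 - 26004) + (1110 - 12629) = -26141 - 11519 = -37660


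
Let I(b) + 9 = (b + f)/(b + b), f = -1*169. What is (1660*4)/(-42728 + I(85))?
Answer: -564400/3632687 ≈ -0.15537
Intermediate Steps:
f = -169
I(b) = -9 + (-169 + b)/(2*b) (I(b) = -9 + (b - 169)/(b + b) = -9 + (-169 + b)/((2*b)) = -9 + (-169 + b)*(1/(2*b)) = -9 + (-169 + b)/(2*b))
(1660*4)/(-42728 + I(85)) = (1660*4)/(-42728 + (½)*(-169 - 17*85)/85) = 6640/(-42728 + (½)*(1/85)*(-169 - 1445)) = 6640/(-42728 + (½)*(1/85)*(-1614)) = 6640/(-42728 - 807/85) = 6640/(-3632687/85) = 6640*(-85/3632687) = -564400/3632687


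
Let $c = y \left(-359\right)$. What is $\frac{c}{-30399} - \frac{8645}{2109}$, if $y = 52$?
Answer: $- \frac{3919799}{1124763} \approx -3.485$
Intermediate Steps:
$c = -18668$ ($c = 52 \left(-359\right) = -18668$)
$\frac{c}{-30399} - \frac{8645}{2109} = - \frac{18668}{-30399} - \frac{8645}{2109} = \left(-18668\right) \left(- \frac{1}{30399}\right) - \frac{455}{111} = \frac{18668}{30399} - \frac{455}{111} = - \frac{3919799}{1124763}$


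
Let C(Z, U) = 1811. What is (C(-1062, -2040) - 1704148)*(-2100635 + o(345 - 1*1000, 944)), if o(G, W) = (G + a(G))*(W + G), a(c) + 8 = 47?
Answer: 3879045526083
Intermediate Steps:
a(c) = 39 (a(c) = -8 + 47 = 39)
o(G, W) = (39 + G)*(G + W) (o(G, W) = (G + 39)*(W + G) = (39 + G)*(G + W))
(C(-1062, -2040) - 1704148)*(-2100635 + o(345 - 1*1000, 944)) = (1811 - 1704148)*(-2100635 + ((345 - 1*1000)² + 39*(345 - 1*1000) + 39*944 + (345 - 1*1000)*944)) = -1702337*(-2100635 + ((345 - 1000)² + 39*(345 - 1000) + 36816 + (345 - 1000)*944)) = -1702337*(-2100635 + ((-655)² + 39*(-655) + 36816 - 655*944)) = -1702337*(-2100635 + (429025 - 25545 + 36816 - 618320)) = -1702337*(-2100635 - 178024) = -1702337*(-2278659) = 3879045526083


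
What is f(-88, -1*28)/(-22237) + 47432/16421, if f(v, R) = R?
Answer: 1055205172/365153777 ≈ 2.8898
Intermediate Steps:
f(-88, -1*28)/(-22237) + 47432/16421 = -1*28/(-22237) + 47432/16421 = -28*(-1/22237) + 47432*(1/16421) = 28/22237 + 47432/16421 = 1055205172/365153777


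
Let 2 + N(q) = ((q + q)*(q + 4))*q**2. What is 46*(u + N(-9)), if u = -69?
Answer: 332074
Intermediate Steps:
N(q) = -2 + 2*q**3*(4 + q) (N(q) = -2 + ((q + q)*(q + 4))*q**2 = -2 + ((2*q)*(4 + q))*q**2 = -2 + (2*q*(4 + q))*q**2 = -2 + 2*q**3*(4 + q))
46*(u + N(-9)) = 46*(-69 + (-2 + 2*(-9)**4 + 8*(-9)**3)) = 46*(-69 + (-2 + 2*6561 + 8*(-729))) = 46*(-69 + (-2 + 13122 - 5832)) = 46*(-69 + 7288) = 46*7219 = 332074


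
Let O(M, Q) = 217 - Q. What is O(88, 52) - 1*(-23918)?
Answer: 24083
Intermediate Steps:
O(88, 52) - 1*(-23918) = (217 - 1*52) - 1*(-23918) = (217 - 52) + 23918 = 165 + 23918 = 24083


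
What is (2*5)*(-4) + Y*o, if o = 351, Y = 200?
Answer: 70160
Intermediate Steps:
(2*5)*(-4) + Y*o = (2*5)*(-4) + 200*351 = 10*(-4) + 70200 = -40 + 70200 = 70160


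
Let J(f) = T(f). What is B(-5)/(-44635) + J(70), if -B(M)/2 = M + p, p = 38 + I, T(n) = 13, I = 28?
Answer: 580377/44635 ≈ 13.003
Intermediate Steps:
J(f) = 13
p = 66 (p = 38 + 28 = 66)
B(M) = -132 - 2*M (B(M) = -2*(M + 66) = -2*(66 + M) = -132 - 2*M)
B(-5)/(-44635) + J(70) = (-132 - 2*(-5))/(-44635) + 13 = (-132 + 10)*(-1/44635) + 13 = -122*(-1/44635) + 13 = 122/44635 + 13 = 580377/44635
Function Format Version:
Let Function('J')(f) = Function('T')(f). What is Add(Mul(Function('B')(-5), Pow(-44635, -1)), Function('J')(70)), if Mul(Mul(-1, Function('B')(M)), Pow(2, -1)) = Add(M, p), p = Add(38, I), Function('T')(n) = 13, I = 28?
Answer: Rational(580377, 44635) ≈ 13.003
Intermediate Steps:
Function('J')(f) = 13
p = 66 (p = Add(38, 28) = 66)
Function('B')(M) = Add(-132, Mul(-2, M)) (Function('B')(M) = Mul(-2, Add(M, 66)) = Mul(-2, Add(66, M)) = Add(-132, Mul(-2, M)))
Add(Mul(Function('B')(-5), Pow(-44635, -1)), Function('J')(70)) = Add(Mul(Add(-132, Mul(-2, -5)), Pow(-44635, -1)), 13) = Add(Mul(Add(-132, 10), Rational(-1, 44635)), 13) = Add(Mul(-122, Rational(-1, 44635)), 13) = Add(Rational(122, 44635), 13) = Rational(580377, 44635)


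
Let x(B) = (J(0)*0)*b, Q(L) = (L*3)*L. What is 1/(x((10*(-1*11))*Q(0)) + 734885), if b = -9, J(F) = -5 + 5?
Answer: 1/734885 ≈ 1.3608e-6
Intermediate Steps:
J(F) = 0
Q(L) = 3*L² (Q(L) = (3*L)*L = 3*L²)
x(B) = 0 (x(B) = (0*0)*(-9) = 0*(-9) = 0)
1/(x((10*(-1*11))*Q(0)) + 734885) = 1/(0 + 734885) = 1/734885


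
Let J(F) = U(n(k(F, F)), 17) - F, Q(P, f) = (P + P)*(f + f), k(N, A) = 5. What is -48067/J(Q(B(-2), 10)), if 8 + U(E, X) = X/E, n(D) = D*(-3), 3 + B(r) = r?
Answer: -721005/2863 ≈ -251.84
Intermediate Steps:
B(r) = -3 + r
n(D) = -3*D
Q(P, f) = 4*P*f (Q(P, f) = (2*P)*(2*f) = 4*P*f)
U(E, X) = -8 + X/E
J(F) = -137/15 - F (J(F) = (-8 + 17/((-3*5))) - F = (-8 + 17/(-15)) - F = (-8 + 17*(-1/15)) - F = (-8 - 17/15) - F = -137/15 - F)
-48067/J(Q(B(-2), 10)) = -48067/(-137/15 - 4*(-3 - 2)*10) = -48067/(-137/15 - 4*(-5)*10) = -48067/(-137/15 - 1*(-200)) = -48067/(-137/15 + 200) = -48067/2863/15 = -48067*15/2863 = -721005/2863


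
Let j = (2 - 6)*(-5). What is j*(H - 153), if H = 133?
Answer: -400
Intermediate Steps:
j = 20 (j = -4*(-5) = 20)
j*(H - 153) = 20*(133 - 153) = 20*(-20) = -400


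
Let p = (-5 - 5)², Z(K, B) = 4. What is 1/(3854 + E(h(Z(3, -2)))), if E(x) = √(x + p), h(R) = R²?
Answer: 1927/7426600 - √29/7426600 ≈ 0.00025875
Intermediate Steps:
p = 100 (p = (-10)² = 100)
E(x) = √(100 + x) (E(x) = √(x + 100) = √(100 + x))
1/(3854 + E(h(Z(3, -2)))) = 1/(3854 + √(100 + 4²)) = 1/(3854 + √(100 + 16)) = 1/(3854 + √116) = 1/(3854 + 2*√29)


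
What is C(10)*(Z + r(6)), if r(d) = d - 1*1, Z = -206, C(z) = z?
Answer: -2010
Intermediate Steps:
r(d) = -1 + d (r(d) = d - 1 = -1 + d)
C(10)*(Z + r(6)) = 10*(-206 + (-1 + 6)) = 10*(-206 + 5) = 10*(-201) = -2010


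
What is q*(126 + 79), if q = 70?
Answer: 14350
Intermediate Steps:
q*(126 + 79) = 70*(126 + 79) = 70*205 = 14350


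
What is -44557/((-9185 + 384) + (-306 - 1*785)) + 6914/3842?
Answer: 119790641/19002532 ≈ 6.3039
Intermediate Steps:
-44557/((-9185 + 384) + (-306 - 1*785)) + 6914/3842 = -44557/(-8801 + (-306 - 785)) + 6914*(1/3842) = -44557/(-8801 - 1091) + 3457/1921 = -44557/(-9892) + 3457/1921 = -44557*(-1/9892) + 3457/1921 = 44557/9892 + 3457/1921 = 119790641/19002532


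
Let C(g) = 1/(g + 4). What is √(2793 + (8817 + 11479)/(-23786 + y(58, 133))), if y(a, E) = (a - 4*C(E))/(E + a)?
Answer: √4225108673788710410/38900020 ≈ 52.841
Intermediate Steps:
C(g) = 1/(4 + g)
y(a, E) = (a - 4/(4 + E))/(E + a)
√(2793 + (8817 + 11479)/(-23786 + y(58, 133))) = √(2793 + (8817 + 11479)/(-23786 + (-4 + 58*(4 + 133))/((4 + 133)*(133 + 58)))) = √(2793 + 20296/(-23786 + (-4 + 58*137)/(137*191))) = √(2793 + 20296/(-23786 + (1/137)*(1/191)*(-4 + 7946))) = √(2793 + 20296/(-23786 + (1/137)*(1/191)*7942)) = √(2793 + 20296/(-23786 + 7942/26167)) = √(2793 + 20296/(-622400320/26167)) = √(2793 + 20296*(-26167/622400320)) = √(2793 - 66385679/77800040) = √(217229126041/77800040) = √4225108673788710410/38900020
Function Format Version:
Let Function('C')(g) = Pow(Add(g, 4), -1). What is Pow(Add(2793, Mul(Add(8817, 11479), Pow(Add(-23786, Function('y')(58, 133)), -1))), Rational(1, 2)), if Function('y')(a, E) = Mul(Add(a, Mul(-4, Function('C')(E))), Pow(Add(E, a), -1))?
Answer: Mul(Rational(1, 38900020), Pow(4225108673788710410, Rational(1, 2))) ≈ 52.841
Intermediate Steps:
Function('C')(g) = Pow(Add(4, g), -1)
Function('y')(a, E) = Mul(Pow(Add(E, a), -1), Add(a, Mul(-4, Pow(Add(4, E), -1)))) (Function('y')(a, E) = Mul(Add(a, Mul(-4, Pow(Add(4, E), -1))), Pow(Add(E, a), -1)) = Mul(Pow(Add(E, a), -1), Add(a, Mul(-4, Pow(Add(4, E), -1)))))
Pow(Add(2793, Mul(Add(8817, 11479), Pow(Add(-23786, Function('y')(58, 133)), -1))), Rational(1, 2)) = Pow(Add(2793, Mul(Add(8817, 11479), Pow(Add(-23786, Mul(Pow(Add(4, 133), -1), Pow(Add(133, 58), -1), Add(-4, Mul(58, Add(4, 133))))), -1))), Rational(1, 2)) = Pow(Add(2793, Mul(20296, Pow(Add(-23786, Mul(Pow(137, -1), Pow(191, -1), Add(-4, Mul(58, 137)))), -1))), Rational(1, 2)) = Pow(Add(2793, Mul(20296, Pow(Add(-23786, Mul(Rational(1, 137), Rational(1, 191), Add(-4, 7946))), -1))), Rational(1, 2)) = Pow(Add(2793, Mul(20296, Pow(Add(-23786, Mul(Rational(1, 137), Rational(1, 191), 7942)), -1))), Rational(1, 2)) = Pow(Add(2793, Mul(20296, Pow(Add(-23786, Rational(7942, 26167)), -1))), Rational(1, 2)) = Pow(Add(2793, Mul(20296, Pow(Rational(-622400320, 26167), -1))), Rational(1, 2)) = Pow(Add(2793, Mul(20296, Rational(-26167, 622400320))), Rational(1, 2)) = Pow(Add(2793, Rational(-66385679, 77800040)), Rational(1, 2)) = Pow(Rational(217229126041, 77800040), Rational(1, 2)) = Mul(Rational(1, 38900020), Pow(4225108673788710410, Rational(1, 2)))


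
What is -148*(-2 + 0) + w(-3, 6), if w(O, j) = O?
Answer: 293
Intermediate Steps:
-148*(-2 + 0) + w(-3, 6) = -148*(-2 + 0) - 3 = -148*(-2) - 3 = -74*(-4) - 3 = 296 - 3 = 293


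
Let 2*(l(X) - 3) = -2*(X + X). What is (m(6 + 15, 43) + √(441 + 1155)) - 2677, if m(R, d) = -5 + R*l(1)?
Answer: -2661 + 2*√399 ≈ -2621.1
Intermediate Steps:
l(X) = 3 - 2*X (l(X) = 3 + (-2*(X + X))/2 = 3 + (-4*X)/2 = 3 - 2*X)
m(R, d) = -5 + R (m(R, d) = -5 + R*(3 - 2*1) = -5 + R*(3 - 2) = -5 + R*1 = -5 + R)
(m(6 + 15, 43) + √(441 + 1155)) - 2677 = ((-5 + (6 + 15)) + √(441 + 1155)) - 2677 = ((-5 + 21) + √1596) - 2677 = (16 + 2*√399) - 2677 = -2661 + 2*√399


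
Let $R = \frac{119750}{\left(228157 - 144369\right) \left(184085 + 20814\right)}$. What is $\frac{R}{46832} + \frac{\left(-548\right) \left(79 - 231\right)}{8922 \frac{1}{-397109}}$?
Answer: $- \frac{6648723204026691574913369}{1793356352730767712} \approx -3.7074 \cdot 10^{6}$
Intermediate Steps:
$R = \frac{59875}{8584038706}$ ($R = \frac{119750}{83788 \cdot 204899} = \frac{119750}{17168077412} = 119750 \cdot \frac{1}{17168077412} = \frac{59875}{8584038706} \approx 6.9752 \cdot 10^{-6}$)
$\frac{R}{46832} + \frac{\left(-548\right) \left(79 - 231\right)}{8922 \frac{1}{-397109}} = \frac{59875}{8584038706 \cdot 46832} + \frac{\left(-548\right) \left(79 - 231\right)}{8922 \frac{1}{-397109}} = \frac{59875}{8584038706} \cdot \frac{1}{46832} + \frac{\left(-548\right) \left(-152\right)}{8922 \left(- \frac{1}{397109}\right)} = \frac{59875}{402007700679392} + \frac{83296}{- \frac{8922}{397109}} = \frac{59875}{402007700679392} + 83296 \left(- \frac{397109}{8922}\right) = \frac{59875}{402007700679392} - \frac{16538795632}{4461} = - \frac{6648723204026691574913369}{1793356352730767712}$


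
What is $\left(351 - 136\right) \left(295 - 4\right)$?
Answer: $62565$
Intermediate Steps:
$\left(351 - 136\right) \left(295 - 4\right) = 215 \cdot 291 = 62565$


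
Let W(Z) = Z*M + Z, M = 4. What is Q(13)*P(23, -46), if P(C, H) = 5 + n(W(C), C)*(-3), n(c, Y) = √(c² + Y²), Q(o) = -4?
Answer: -20 + 276*√26 ≈ 1387.3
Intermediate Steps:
W(Z) = 5*Z (W(Z) = Z*4 + Z = 4*Z + Z = 5*Z)
n(c, Y) = √(Y² + c²)
P(C, H) = 5 - 3*√26*√(C²) (P(C, H) = 5 + √(C² + (5*C)²)*(-3) = 5 + √(C² + 25*C²)*(-3) = 5 + √(26*C²)*(-3) = 5 + (√26*√(C²))*(-3) = 5 - 3*√26*√(C²))
Q(13)*P(23, -46) = -4*(5 - 3*√26*√(23²)) = -4*(5 - 3*√26*√529) = -4*(5 - 3*√26*23) = -4*(5 - 69*√26) = -20 + 276*√26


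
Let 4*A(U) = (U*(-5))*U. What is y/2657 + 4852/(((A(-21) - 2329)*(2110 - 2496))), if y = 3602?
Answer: 8035021434/5907980321 ≈ 1.3600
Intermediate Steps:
A(U) = -5*U²/4 (A(U) = ((U*(-5))*U)/4 = ((-5*U)*U)/4 = (-5*U²)/4 = -5*U²/4)
y/2657 + 4852/(((A(-21) - 2329)*(2110 - 2496))) = 3602/2657 + 4852/(((-5/4*(-21)² - 2329)*(2110 - 2496))) = 3602*(1/2657) + 4852/(((-5/4*441 - 2329)*(-386))) = 3602/2657 + 4852/(((-2205/4 - 2329)*(-386))) = 3602/2657 + 4852/((-11521/4*(-386))) = 3602/2657 + 4852/(2223553/2) = 3602/2657 + 4852*(2/2223553) = 3602/2657 + 9704/2223553 = 8035021434/5907980321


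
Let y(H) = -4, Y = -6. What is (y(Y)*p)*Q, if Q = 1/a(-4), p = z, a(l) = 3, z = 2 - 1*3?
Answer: 4/3 ≈ 1.3333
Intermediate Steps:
z = -1 (z = 2 - 3 = -1)
p = -1
Q = ⅓ (Q = 1/3 = ⅓ ≈ 0.33333)
(y(Y)*p)*Q = -4*(-1)*(⅓) = 4*(⅓) = 4/3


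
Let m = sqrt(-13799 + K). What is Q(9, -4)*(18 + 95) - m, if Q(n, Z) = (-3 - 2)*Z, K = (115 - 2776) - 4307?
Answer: 2260 - I*sqrt(20767) ≈ 2260.0 - 144.11*I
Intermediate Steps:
K = -6968 (K = -2661 - 4307 = -6968)
Q(n, Z) = -5*Z
m = I*sqrt(20767) (m = sqrt(-13799 - 6968) = sqrt(-20767) = I*sqrt(20767) ≈ 144.11*I)
Q(9, -4)*(18 + 95) - m = (-5*(-4))*(18 + 95) - I*sqrt(20767) = 20*113 - I*sqrt(20767) = 2260 - I*sqrt(20767)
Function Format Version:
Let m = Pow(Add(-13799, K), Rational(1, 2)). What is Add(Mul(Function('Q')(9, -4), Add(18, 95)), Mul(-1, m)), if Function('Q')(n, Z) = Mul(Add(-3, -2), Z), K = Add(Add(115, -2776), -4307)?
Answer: Add(2260, Mul(-1, I, Pow(20767, Rational(1, 2)))) ≈ Add(2260.0, Mul(-144.11, I))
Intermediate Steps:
K = -6968 (K = Add(-2661, -4307) = -6968)
Function('Q')(n, Z) = Mul(-5, Z)
m = Mul(I, Pow(20767, Rational(1, 2))) (m = Pow(Add(-13799, -6968), Rational(1, 2)) = Pow(-20767, Rational(1, 2)) = Mul(I, Pow(20767, Rational(1, 2))) ≈ Mul(144.11, I))
Add(Mul(Function('Q')(9, -4), Add(18, 95)), Mul(-1, m)) = Add(Mul(Mul(-5, -4), Add(18, 95)), Mul(-1, Mul(I, Pow(20767, Rational(1, 2))))) = Add(Mul(20, 113), Mul(-1, I, Pow(20767, Rational(1, 2)))) = Add(2260, Mul(-1, I, Pow(20767, Rational(1, 2))))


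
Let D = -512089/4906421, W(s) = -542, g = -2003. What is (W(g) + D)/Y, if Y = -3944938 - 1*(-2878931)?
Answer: 2659792271/5230279130947 ≈ 0.00050854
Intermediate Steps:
D = -512089/4906421 (D = -512089*1/4906421 = -512089/4906421 ≈ -0.10437)
Y = -1066007 (Y = -3944938 + 2878931 = -1066007)
(W(g) + D)/Y = (-542 - 512089/4906421)/(-1066007) = -2659792271/4906421*(-1/1066007) = 2659792271/5230279130947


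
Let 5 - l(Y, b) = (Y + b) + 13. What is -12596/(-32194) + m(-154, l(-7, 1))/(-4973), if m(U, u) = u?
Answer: 31352148/80050381 ≈ 0.39165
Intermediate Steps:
l(Y, b) = -8 - Y - b (l(Y, b) = 5 - ((Y + b) + 13) = 5 - (13 + Y + b) = 5 + (-13 - Y - b) = -8 - Y - b)
-12596/(-32194) + m(-154, l(-7, 1))/(-4973) = -12596/(-32194) + (-8 - 1*(-7) - 1*1)/(-4973) = -12596*(-1/32194) + (-8 + 7 - 1)*(-1/4973) = 6298/16097 - 2*(-1/4973) = 6298/16097 + 2/4973 = 31352148/80050381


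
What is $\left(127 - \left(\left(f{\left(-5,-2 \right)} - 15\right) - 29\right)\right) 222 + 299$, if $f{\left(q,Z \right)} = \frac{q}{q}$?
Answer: $38039$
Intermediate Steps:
$f{\left(q,Z \right)} = 1$
$\left(127 - \left(\left(f{\left(-5,-2 \right)} - 15\right) - 29\right)\right) 222 + 299 = \left(127 - \left(\left(1 - 15\right) - 29\right)\right) 222 + 299 = \left(127 - \left(-14 - 29\right)\right) 222 + 299 = \left(127 - -43\right) 222 + 299 = \left(127 + 43\right) 222 + 299 = 170 \cdot 222 + 299 = 37740 + 299 = 38039$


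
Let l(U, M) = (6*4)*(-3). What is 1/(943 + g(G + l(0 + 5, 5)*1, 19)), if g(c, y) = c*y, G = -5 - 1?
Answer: -1/539 ≈ -0.0018553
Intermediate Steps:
l(U, M) = -72 (l(U, M) = 24*(-3) = -72)
G = -6
1/(943 + g(G + l(0 + 5, 5)*1, 19)) = 1/(943 + (-6 - 72*1)*19) = 1/(943 + (-6 - 72)*19) = 1/(943 - 78*19) = 1/(943 - 1482) = 1/(-539) = -1/539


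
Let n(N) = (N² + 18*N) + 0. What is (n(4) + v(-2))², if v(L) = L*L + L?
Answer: 8100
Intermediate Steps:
v(L) = L + L² (v(L) = L² + L = L + L²)
n(N) = N² + 18*N
(n(4) + v(-2))² = (4*(18 + 4) - 2*(1 - 2))² = (4*22 - 2*(-1))² = (88 + 2)² = 90² = 8100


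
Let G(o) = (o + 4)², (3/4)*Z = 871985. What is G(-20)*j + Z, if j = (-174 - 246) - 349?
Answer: 2897348/3 ≈ 9.6578e+5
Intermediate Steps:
Z = 3487940/3 (Z = (4/3)*871985 = 3487940/3 ≈ 1.1626e+6)
j = -769 (j = -420 - 349 = -769)
G(o) = (4 + o)²
G(-20)*j + Z = (4 - 20)²*(-769) + 3487940/3 = (-16)²*(-769) + 3487940/3 = 256*(-769) + 3487940/3 = -196864 + 3487940/3 = 2897348/3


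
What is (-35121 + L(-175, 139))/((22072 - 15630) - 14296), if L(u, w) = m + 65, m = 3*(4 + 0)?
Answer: 17522/3927 ≈ 4.4619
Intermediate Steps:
m = 12 (m = 3*4 = 12)
L(u, w) = 77 (L(u, w) = 12 + 65 = 77)
(-35121 + L(-175, 139))/((22072 - 15630) - 14296) = (-35121 + 77)/((22072 - 15630) - 14296) = -35044/(6442 - 14296) = -35044/(-7854) = -35044*(-1/7854) = 17522/3927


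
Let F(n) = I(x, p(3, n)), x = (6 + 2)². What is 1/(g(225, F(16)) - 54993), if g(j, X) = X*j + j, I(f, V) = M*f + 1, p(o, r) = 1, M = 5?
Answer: 1/17457 ≈ 5.7284e-5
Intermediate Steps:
x = 64 (x = 8² = 64)
I(f, V) = 1 + 5*f (I(f, V) = 5*f + 1 = 1 + 5*f)
F(n) = 321 (F(n) = 1 + 5*64 = 1 + 320 = 321)
g(j, X) = j + X*j
1/(g(225, F(16)) - 54993) = 1/(225*(1 + 321) - 54993) = 1/(225*322 - 54993) = 1/(72450 - 54993) = 1/17457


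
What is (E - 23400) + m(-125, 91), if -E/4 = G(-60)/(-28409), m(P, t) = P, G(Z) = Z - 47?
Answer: -668322153/28409 ≈ -23525.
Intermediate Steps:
G(Z) = -47 + Z
E = -428/28409 (E = -4*(-47 - 60)/(-28409) = -(-428)*(-1)/28409 = -4*107/28409 = -428/28409 ≈ -0.015066)
(E - 23400) + m(-125, 91) = (-428/28409 - 23400) - 125 = -664771028/28409 - 125 = -668322153/28409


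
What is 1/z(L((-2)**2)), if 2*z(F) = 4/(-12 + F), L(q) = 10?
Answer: -1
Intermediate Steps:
z(F) = 2/(-12 + F) (z(F) = (4/(-12 + F))/2 = 2/(-12 + F))
1/z(L((-2)**2)) = 1/(2/(-12 + 10)) = 1/(2/(-2)) = 1/(2*(-1/2)) = 1/(-1) = -1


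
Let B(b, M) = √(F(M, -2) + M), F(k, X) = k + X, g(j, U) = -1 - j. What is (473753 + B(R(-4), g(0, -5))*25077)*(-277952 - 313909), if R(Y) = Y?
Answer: -280395924333 - 29684196594*I ≈ -2.804e+11 - 2.9684e+10*I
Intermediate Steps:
F(k, X) = X + k
B(b, M) = √(-2 + 2*M) (B(b, M) = √((-2 + M) + M) = √(-2 + 2*M))
(473753 + B(R(-4), g(0, -5))*25077)*(-277952 - 313909) = (473753 + √(-2 + 2*(-1 - 1*0))*25077)*(-277952 - 313909) = (473753 + √(-2 + 2*(-1 + 0))*25077)*(-591861) = (473753 + √(-2 + 2*(-1))*25077)*(-591861) = (473753 + √(-2 - 2)*25077)*(-591861) = (473753 + √(-4)*25077)*(-591861) = (473753 + (2*I)*25077)*(-591861) = (473753 + 50154*I)*(-591861) = -280395924333 - 29684196594*I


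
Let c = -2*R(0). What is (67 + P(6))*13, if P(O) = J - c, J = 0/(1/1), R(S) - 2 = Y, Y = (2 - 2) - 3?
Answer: 845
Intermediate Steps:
Y = -3 (Y = 0 - 3 = -3)
R(S) = -1 (R(S) = 2 - 3 = -1)
c = 2 (c = -2*(-1) = 2)
J = 0 (J = 0/1 = 0*1 = 0)
P(O) = -2 (P(O) = 0 - 1*2 = 0 - 2 = -2)
(67 + P(6))*13 = (67 - 2)*13 = 65*13 = 845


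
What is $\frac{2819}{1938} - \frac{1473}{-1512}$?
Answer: $\frac{395389}{162792} \approx 2.4288$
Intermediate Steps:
$\frac{2819}{1938} - \frac{1473}{-1512} = 2819 \cdot \frac{1}{1938} - - \frac{491}{504} = \frac{2819}{1938} + \frac{491}{504} = \frac{395389}{162792}$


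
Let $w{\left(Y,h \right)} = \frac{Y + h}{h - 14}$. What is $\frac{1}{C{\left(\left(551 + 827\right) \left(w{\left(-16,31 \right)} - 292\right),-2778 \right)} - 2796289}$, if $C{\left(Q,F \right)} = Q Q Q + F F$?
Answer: $- \frac{4913}{317175778215432306613} \approx -1.549 \cdot 10^{-17}$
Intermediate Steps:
$w{\left(Y,h \right)} = \frac{Y + h}{-14 + h}$
$C{\left(Q,F \right)} = F^{2} + Q^{3}$ ($C{\left(Q,F \right)} = Q^{2} Q + F^{2} = Q^{3} + F^{2} = F^{2} + Q^{3}$)
$\frac{1}{C{\left(\left(551 + 827\right) \left(w{\left(-16,31 \right)} - 292\right),-2778 \right)} - 2796289} = \frac{1}{\left(\left(-2778\right)^{2} + \left(\left(551 + 827\right) \left(\frac{-16 + 31}{-14 + 31} - 292\right)\right)^{3}\right) - 2796289} = \frac{1}{\left(7717284 + \left(1378 \left(\frac{1}{17} \cdot 15 - 292\right)\right)^{3}\right) - 2796289} = \frac{1}{\left(7717284 + \left(1378 \left(\frac{15}{17} - 292\right)\right)^{3}\right) - 2796289} = \frac{1}{\left(7717284 + \left(1378 \left(- \frac{4949}{17}\right)\right)^{3}\right) - 2796289} = \frac{1}{\left(7717284 + \left(- \frac{6819722}{17}\right)^{3}\right) - 2796289} = \frac{1}{\left(7717284 - \frac{317175778239609155048}{4913}\right) - 2796289} = \frac{1}{- \frac{317175778201694138756}{4913} - 2796289} = \frac{1}{- \frac{317175778215432306613}{4913}} = - \frac{4913}{317175778215432306613}$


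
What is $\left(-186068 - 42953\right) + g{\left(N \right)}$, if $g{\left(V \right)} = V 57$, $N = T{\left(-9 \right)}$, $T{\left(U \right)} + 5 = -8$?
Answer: $-229762$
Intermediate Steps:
$T{\left(U \right)} = -13$ ($T{\left(U \right)} = -5 - 8 = -13$)
$N = -13$
$g{\left(V \right)} = 57 V$
$\left(-186068 - 42953\right) + g{\left(N \right)} = \left(-186068 - 42953\right) + 57 \left(-13\right) = -229021 - 741 = -229762$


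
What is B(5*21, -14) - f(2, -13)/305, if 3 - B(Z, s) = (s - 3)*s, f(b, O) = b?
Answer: -71677/305 ≈ -235.01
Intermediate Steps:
B(Z, s) = 3 - s*(-3 + s) (B(Z, s) = 3 - (s - 3)*s = 3 - (-3 + s)*s = 3 - s*(-3 + s))
B(5*21, -14) - f(2, -13)/305 = (3 - 1*(-14)**2 + 3*(-14)) - 2/305 = (3 - 1*196 - 42) - 2/305 = (3 - 196 - 42) - 1*2/305 = -235 - 2/305 = -71677/305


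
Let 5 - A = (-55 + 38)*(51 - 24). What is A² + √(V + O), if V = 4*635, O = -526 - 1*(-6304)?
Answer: 215296 + √8318 ≈ 2.1539e+5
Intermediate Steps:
O = 5778 (O = -526 + 6304 = 5778)
V = 2540
A = 464 (A = 5 - (-55 + 38)*(51 - 24) = 5 - (-17)*27 = 5 - 1*(-459) = 5 + 459 = 464)
A² + √(V + O) = 464² + √(2540 + 5778) = 215296 + √8318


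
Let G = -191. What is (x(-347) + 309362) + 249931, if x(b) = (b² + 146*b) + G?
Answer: 628849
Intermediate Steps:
x(b) = -191 + b² + 146*b (x(b) = (b² + 146*b) - 191 = -191 + b² + 146*b)
(x(-347) + 309362) + 249931 = ((-191 + (-347)² + 146*(-347)) + 309362) + 249931 = ((-191 + 120409 - 50662) + 309362) + 249931 = (69556 + 309362) + 249931 = 378918 + 249931 = 628849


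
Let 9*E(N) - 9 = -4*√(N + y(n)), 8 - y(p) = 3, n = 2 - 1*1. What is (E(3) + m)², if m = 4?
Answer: 2153/81 - 80*√2/9 ≈ 14.009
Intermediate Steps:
n = 1 (n = 2 - 1 = 1)
y(p) = 5 (y(p) = 8 - 1*3 = 8 - 3 = 5)
E(N) = 1 - 4*√(5 + N)/9 (E(N) = 1 + (-4*√(N + 5))/9 = 1 + (-4*√(5 + N))/9 = 1 - 4*√(5 + N)/9)
(E(3) + m)² = ((1 - 4*√(5 + 3)/9) + 4)² = ((1 - 8*√2/9) + 4)² = (5 - 8*√2/9)²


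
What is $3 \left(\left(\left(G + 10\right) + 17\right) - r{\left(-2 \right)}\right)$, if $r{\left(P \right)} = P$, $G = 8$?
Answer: $111$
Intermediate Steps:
$3 \left(\left(\left(G + 10\right) + 17\right) - r{\left(-2 \right)}\right) = 3 \left(\left(\left(8 + 10\right) + 17\right) - -2\right) = 3 \left(\left(18 + 17\right) + 2\right) = 3 \left(35 + 2\right) = 3 \cdot 37 = 111$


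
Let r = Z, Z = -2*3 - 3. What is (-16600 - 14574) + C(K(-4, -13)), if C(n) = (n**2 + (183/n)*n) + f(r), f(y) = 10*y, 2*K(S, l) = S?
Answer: -31077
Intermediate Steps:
K(S, l) = S/2
Z = -9 (Z = -6 - 3 = -9)
r = -9
C(n) = 93 + n**2 (C(n) = (n**2 + (183/n)*n) + 10*(-9) = (n**2 + 183) - 90 = (183 + n**2) - 90 = 93 + n**2)
(-16600 - 14574) + C(K(-4, -13)) = (-16600 - 14574) + (93 + ((1/2)*(-4))**2) = -31174 + (93 + (-2)**2) = -31174 + (93 + 4) = -31174 + 97 = -31077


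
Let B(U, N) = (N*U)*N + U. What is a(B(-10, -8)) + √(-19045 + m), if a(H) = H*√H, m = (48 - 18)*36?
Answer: I*(√17965 - 3250*√26) ≈ -16438.0*I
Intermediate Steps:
B(U, N) = U + U*N² (B(U, N) = U*N² + U = U + U*N²)
m = 1080 (m = 30*36 = 1080)
a(H) = H^(3/2)
a(B(-10, -8)) + √(-19045 + m) = (-10*(1 + (-8)²))^(3/2) + √(-19045 + 1080) = (-10*(1 + 64))^(3/2) + √(-17965) = (-10*65)^(3/2) + I*√17965 = (-650)^(3/2) + I*√17965 = -3250*I*√26 + I*√17965 = I*√17965 - 3250*I*√26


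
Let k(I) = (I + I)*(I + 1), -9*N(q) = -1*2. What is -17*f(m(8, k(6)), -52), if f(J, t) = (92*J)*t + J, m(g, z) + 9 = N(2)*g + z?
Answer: 56185901/9 ≈ 6.2429e+6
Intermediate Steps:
N(q) = 2/9 (N(q) = -(-1)*2/9 = -1/9*(-2) = 2/9)
k(I) = 2*I*(1 + I) (k(I) = (2*I)*(1 + I) = 2*I*(1 + I))
m(g, z) = -9 + z + 2*g/9 (m(g, z) = -9 + (2*g/9 + z) = -9 + (z + 2*g/9) = -9 + z + 2*g/9)
f(J, t) = J + 92*J*t (f(J, t) = 92*J*t + J = J + 92*J*t)
-17*f(m(8, k(6)), -52) = -17*(-9 + 2*6*(1 + 6) + (2/9)*8)*(1 + 92*(-52)) = -17*(-9 + 2*6*7 + 16/9)*(1 - 4784) = -17*(-9 + 84 + 16/9)*(-4783) = -11747*(-4783)/9 = -17*(-3305053/9) = 56185901/9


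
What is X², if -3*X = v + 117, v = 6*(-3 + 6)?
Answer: 2025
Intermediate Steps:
v = 18 (v = 6*3 = 18)
X = -45 (X = -(18 + 117)/3 = -⅓*135 = -45)
X² = (-45)² = 2025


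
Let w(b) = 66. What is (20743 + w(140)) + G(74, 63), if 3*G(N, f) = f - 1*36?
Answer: 20818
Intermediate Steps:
G(N, f) = -12 + f/3 (G(N, f) = (f - 1*36)/3 = (f - 36)/3 = (-36 + f)/3 = -12 + f/3)
(20743 + w(140)) + G(74, 63) = (20743 + 66) + (-12 + (⅓)*63) = 20809 + (-12 + 21) = 20809 + 9 = 20818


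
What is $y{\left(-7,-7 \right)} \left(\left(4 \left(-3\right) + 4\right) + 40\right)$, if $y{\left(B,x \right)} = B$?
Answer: $-224$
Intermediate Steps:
$y{\left(-7,-7 \right)} \left(\left(4 \left(-3\right) + 4\right) + 40\right) = - 7 \left(\left(4 \left(-3\right) + 4\right) + 40\right) = - 7 \left(\left(-12 + 4\right) + 40\right) = - 7 \left(-8 + 40\right) = \left(-7\right) 32 = -224$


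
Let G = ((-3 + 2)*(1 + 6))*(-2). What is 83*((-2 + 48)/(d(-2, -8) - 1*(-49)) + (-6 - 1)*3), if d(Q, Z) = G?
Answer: -105991/63 ≈ -1682.4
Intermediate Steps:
G = 14 (G = -1*7*(-2) = -7*(-2) = 14)
d(Q, Z) = 14
83*((-2 + 48)/(d(-2, -8) - 1*(-49)) + (-6 - 1)*3) = 83*((-2 + 48)/(14 - 1*(-49)) + (-6 - 1)*3) = 83*(46/(14 + 49) - 7*3) = 83*(46/63 - 21) = 83*(-1277/63) = -105991/63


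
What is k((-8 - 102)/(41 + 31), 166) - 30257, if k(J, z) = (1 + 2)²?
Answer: -30248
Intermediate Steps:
k(J, z) = 9 (k(J, z) = 3² = 9)
k((-8 - 102)/(41 + 31), 166) - 30257 = 9 - 30257 = -30248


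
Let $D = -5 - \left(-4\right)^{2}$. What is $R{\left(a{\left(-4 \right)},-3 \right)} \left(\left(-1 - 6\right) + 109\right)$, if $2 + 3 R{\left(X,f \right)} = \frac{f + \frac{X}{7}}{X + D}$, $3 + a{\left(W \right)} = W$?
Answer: $- \frac{442}{7} \approx -63.143$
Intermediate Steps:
$a{\left(W \right)} = -3 + W$
$D = -21$ ($D = -5 - 16 = -21$)
$R{\left(X,f \right)} = - \frac{2}{3} + \frac{f + \frac{X}{7}}{3 \left(-21 + X\right)}$ ($R{\left(X,f \right)} = - \frac{2}{3} + \frac{\left(f + \frac{X}{7}\right) \frac{1}{X - 21}}{3} = - \frac{2}{3} + \frac{\left(f + X \frac{1}{7}\right) \frac{1}{-21 + X}}{3} = - \frac{2}{3} + \frac{\left(f + \frac{X}{7}\right) \frac{1}{-21 + X}}{3} = - \frac{2}{3} + \frac{\frac{1}{-21 + X} \left(f + \frac{X}{7}\right)}{3} = - \frac{2}{3} + \frac{f + \frac{X}{7}}{3 \left(-21 + X\right)}$)
$R{\left(a{\left(-4 \right)},-3 \right)} \left(\left(-1 - 6\right) + 109\right) = \frac{294 - 13 \left(-3 - 4\right) + 7 \left(-3\right)}{21 \left(-21 - 7\right)} \left(\left(-1 - 6\right) + 109\right) = \frac{294 - -91 - 21}{21 \left(-21 - 7\right)} \left(-7 + 109\right) = \frac{294 + 91 - 21}{21 \left(-28\right)} 102 = \frac{1}{21} \left(- \frac{1}{28}\right) 364 \cdot 102 = \left(- \frac{13}{21}\right) 102 = - \frac{442}{7}$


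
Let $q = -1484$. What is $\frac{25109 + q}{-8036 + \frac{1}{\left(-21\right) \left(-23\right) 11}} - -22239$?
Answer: $\frac{949374523188}{42695267} \approx 22236.0$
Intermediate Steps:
$\frac{25109 + q}{-8036 + \frac{1}{\left(-21\right) \left(-23\right) 11}} - -22239 = \frac{25109 - 1484}{-8036 + \frac{1}{\left(-21\right) \left(-23\right) 11}} - -22239 = \frac{23625}{-8036 + \frac{1}{483 \cdot 11}} + 22239 = \frac{23625}{-8036 + \frac{1}{5313}} + 22239 = \frac{23625}{- \frac{42695267}{5313}} + 22239 = 23625 \left(- \frac{5313}{42695267}\right) + 22239 = - \frac{125519625}{42695267} + 22239 = \frac{949374523188}{42695267}$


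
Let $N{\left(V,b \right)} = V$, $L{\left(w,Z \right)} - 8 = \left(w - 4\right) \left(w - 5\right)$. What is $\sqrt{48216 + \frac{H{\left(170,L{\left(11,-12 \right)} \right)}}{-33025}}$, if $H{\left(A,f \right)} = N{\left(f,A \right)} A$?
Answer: $\frac{2 \sqrt{21034611929}}{1321} \approx 219.58$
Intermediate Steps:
$L{\left(w,Z \right)} = 8 + \left(-5 + w\right) \left(-4 + w\right)$ ($L{\left(w,Z \right)} = 8 + \left(w - 4\right) \left(w - 5\right) = 8 + \left(-4 + w\right) \left(-5 + w\right) = 8 + \left(-5 + w\right) \left(-4 + w\right)$)
$H{\left(A,f \right)} = A f$ ($H{\left(A,f \right)} = f A = A f$)
$\sqrt{48216 + \frac{H{\left(170,L{\left(11,-12 \right)} \right)}}{-33025}} = \sqrt{48216 + \frac{170 \left(28 + 11^{2} - 99\right)}{-33025}} = \sqrt{48216 + 170 \left(28 + 121 - 99\right) \left(- \frac{1}{33025}\right)} = \sqrt{48216 + 170 \cdot 50 \left(- \frac{1}{33025}\right)} = \sqrt{48216 + 8500 \left(- \frac{1}{33025}\right)} = \sqrt{48216 - \frac{340}{1321}} = \sqrt{\frac{63692996}{1321}} = \frac{2 \sqrt{21034611929}}{1321}$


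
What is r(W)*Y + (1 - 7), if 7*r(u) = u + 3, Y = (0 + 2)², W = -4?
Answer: -46/7 ≈ -6.5714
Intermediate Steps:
Y = 4 (Y = 2² = 4)
r(u) = 3/7 + u/7 (r(u) = (u + 3)/7 = (3 + u)/7 = 3/7 + u/7)
r(W)*Y + (1 - 7) = (3/7 + (⅐)*(-4))*4 + (1 - 7) = (3/7 - 4/7)*4 - 6 = -⅐*4 - 6 = -4/7 - 6 = -46/7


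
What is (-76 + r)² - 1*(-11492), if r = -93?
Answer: 40053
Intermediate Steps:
(-76 + r)² - 1*(-11492) = (-76 - 93)² - 1*(-11492) = (-169)² + 11492 = 28561 + 11492 = 40053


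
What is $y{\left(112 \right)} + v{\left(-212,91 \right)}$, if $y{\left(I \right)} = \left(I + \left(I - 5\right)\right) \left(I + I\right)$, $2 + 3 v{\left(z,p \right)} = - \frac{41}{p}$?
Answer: $\frac{13392065}{273} \approx 49055.0$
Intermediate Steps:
$v{\left(z,p \right)} = - \frac{2}{3} - \frac{41}{3 p}$ ($v{\left(z,p \right)} = - \frac{2}{3} + \frac{\left(-41\right) \frac{1}{p}}{3} = - \frac{2}{3} - \frac{41}{3 p}$)
$y{\left(I \right)} = 2 I \left(-5 + 2 I\right)$ ($y{\left(I \right)} = \left(I + \left(-5 + I\right)\right) 2 I = \left(-5 + 2 I\right) 2 I = 2 I \left(-5 + 2 I\right)$)
$y{\left(112 \right)} + v{\left(-212,91 \right)} = 2 \cdot 112 \left(-5 + 2 \cdot 112\right) + \frac{-41 - 182}{3 \cdot 91} = 2 \cdot 112 \left(-5 + 224\right) + \frac{1}{3} \cdot \frac{1}{91} \left(-41 - 182\right) = 2 \cdot 112 \cdot 219 + \frac{1}{3} \cdot \frac{1}{91} \left(-223\right) = 49056 - \frac{223}{273} = \frac{13392065}{273}$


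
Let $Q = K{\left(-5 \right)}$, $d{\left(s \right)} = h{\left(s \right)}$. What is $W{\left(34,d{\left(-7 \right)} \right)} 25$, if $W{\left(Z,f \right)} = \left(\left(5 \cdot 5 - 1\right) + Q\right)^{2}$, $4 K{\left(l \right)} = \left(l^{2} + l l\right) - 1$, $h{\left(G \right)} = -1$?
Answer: $\frac{525625}{16} \approx 32852.0$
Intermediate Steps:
$d{\left(s \right)} = -1$
$K{\left(l \right)} = - \frac{1}{4} + \frac{l^{2}}{2}$ ($K{\left(l \right)} = \frac{\left(l^{2} + l l\right) - 1}{4} = \frac{\left(l^{2} + l^{2}\right) - 1}{4} = \frac{2 l^{2} - 1}{4} = \frac{-1 + 2 l^{2}}{4} = - \frac{1}{4} + \frac{l^{2}}{2}$)
$Q = \frac{49}{4}$ ($Q = - \frac{1}{4} + \frac{\left(-5\right)^{2}}{2} = - \frac{1}{4} + \frac{1}{2} \cdot 25 = - \frac{1}{4} + \frac{25}{2} = \frac{49}{4} \approx 12.25$)
$W{\left(Z,f \right)} = \frac{21025}{16}$ ($W{\left(Z,f \right)} = \left(\left(5 \cdot 5 - 1\right) + \frac{49}{4}\right)^{2} = \left(\left(25 - 1\right) + \frac{49}{4}\right)^{2} = \left(24 + \frac{49}{4}\right)^{2} = \left(\frac{145}{4}\right)^{2} = \frac{21025}{16}$)
$W{\left(34,d{\left(-7 \right)} \right)} 25 = \frac{21025}{16} \cdot 25 = \frac{525625}{16}$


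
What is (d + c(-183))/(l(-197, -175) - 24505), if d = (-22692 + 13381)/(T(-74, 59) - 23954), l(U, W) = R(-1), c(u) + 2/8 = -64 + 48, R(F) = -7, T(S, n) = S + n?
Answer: 1520741/2350112512 ≈ 0.00064709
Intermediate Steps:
c(u) = -65/4 (c(u) = -¼ + (-64 + 48) = -¼ - 16 = -65/4)
l(U, W) = -7
d = 9311/23969 (d = (-22692 + 13381)/((-74 + 59) - 23954) = -9311/(-15 - 23954) = -9311/(-23969) = -9311*(-1/23969) = 9311/23969 ≈ 0.38846)
(d + c(-183))/(l(-197, -175) - 24505) = (9311/23969 - 65/4)/(-7 - 24505) = -1520741/95876/(-24512) = -1520741/95876*(-1/24512) = 1520741/2350112512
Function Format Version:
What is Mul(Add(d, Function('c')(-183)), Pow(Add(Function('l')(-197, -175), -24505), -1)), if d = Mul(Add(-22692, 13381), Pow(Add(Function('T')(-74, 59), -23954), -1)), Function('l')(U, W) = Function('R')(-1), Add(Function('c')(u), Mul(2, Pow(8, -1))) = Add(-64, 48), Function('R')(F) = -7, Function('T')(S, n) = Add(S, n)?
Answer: Rational(1520741, 2350112512) ≈ 0.00064709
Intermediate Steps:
Function('c')(u) = Rational(-65, 4) (Function('c')(u) = Add(Rational(-1, 4), Add(-64, 48)) = Add(Rational(-1, 4), -16) = Rational(-65, 4))
Function('l')(U, W) = -7
d = Rational(9311, 23969) (d = Mul(Add(-22692, 13381), Pow(Add(Add(-74, 59), -23954), -1)) = Mul(-9311, Pow(Add(-15, -23954), -1)) = Mul(-9311, Pow(-23969, -1)) = Mul(-9311, Rational(-1, 23969)) = Rational(9311, 23969) ≈ 0.38846)
Mul(Add(d, Function('c')(-183)), Pow(Add(Function('l')(-197, -175), -24505), -1)) = Mul(Add(Rational(9311, 23969), Rational(-65, 4)), Pow(Add(-7, -24505), -1)) = Mul(Rational(-1520741, 95876), Pow(-24512, -1)) = Mul(Rational(-1520741, 95876), Rational(-1, 24512)) = Rational(1520741, 2350112512)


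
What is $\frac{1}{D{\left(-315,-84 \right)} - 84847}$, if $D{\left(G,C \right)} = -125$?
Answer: $- \frac{1}{84972} \approx -1.1769 \cdot 10^{-5}$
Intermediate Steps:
$\frac{1}{D{\left(-315,-84 \right)} - 84847} = \frac{1}{-125 - 84847} = \frac{1}{-84972} = - \frac{1}{84972}$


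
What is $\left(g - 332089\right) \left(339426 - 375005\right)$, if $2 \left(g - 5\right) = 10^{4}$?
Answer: $11637321636$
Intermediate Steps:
$g = 5005$ ($g = 5 + \frac{10^{4}}{2} = 5 + \frac{1}{2} \cdot 10000 = 5 + 5000 = 5005$)
$\left(g - 332089\right) \left(339426 - 375005\right) = \left(5005 - 332089\right) \left(339426 - 375005\right) = \left(-327084\right) \left(-35579\right) = 11637321636$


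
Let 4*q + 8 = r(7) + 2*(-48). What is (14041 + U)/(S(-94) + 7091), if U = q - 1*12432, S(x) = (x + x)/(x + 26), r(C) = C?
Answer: 35921/160792 ≈ 0.22340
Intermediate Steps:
S(x) = 2*x/(26 + x) (S(x) = (2*x)/(26 + x) = 2*x/(26 + x))
q = -97/4 (q = -2 + (7 + 2*(-48))/4 = -2 + (7 - 96)/4 = -2 + (1/4)*(-89) = -2 - 89/4 = -97/4 ≈ -24.250)
U = -49825/4 (U = -97/4 - 1*12432 = -97/4 - 12432 = -49825/4 ≈ -12456.)
(14041 + U)/(S(-94) + 7091) = (14041 - 49825/4)/(2*(-94)/(26 - 94) + 7091) = 6339/(4*(2*(-94)/(-68) + 7091)) = 6339/(4*(2*(-94)*(-1/68) + 7091)) = 6339/(4*(47/17 + 7091)) = 6339/(4*(120594/17)) = (6339/4)*(17/120594) = 35921/160792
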